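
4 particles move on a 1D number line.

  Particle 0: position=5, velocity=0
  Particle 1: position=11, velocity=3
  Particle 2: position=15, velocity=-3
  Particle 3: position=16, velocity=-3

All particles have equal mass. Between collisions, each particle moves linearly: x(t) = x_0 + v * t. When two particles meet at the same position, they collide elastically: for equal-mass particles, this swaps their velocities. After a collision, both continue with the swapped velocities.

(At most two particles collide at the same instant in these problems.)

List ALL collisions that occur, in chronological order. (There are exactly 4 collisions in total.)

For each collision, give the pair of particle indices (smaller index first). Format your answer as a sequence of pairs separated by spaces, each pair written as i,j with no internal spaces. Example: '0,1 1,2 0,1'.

Answer: 1,2 2,3 0,1 1,2

Derivation:
Collision at t=2/3: particles 1 and 2 swap velocities; positions: p0=5 p1=13 p2=13 p3=14; velocities now: v0=0 v1=-3 v2=3 v3=-3
Collision at t=5/6: particles 2 and 3 swap velocities; positions: p0=5 p1=25/2 p2=27/2 p3=27/2; velocities now: v0=0 v1=-3 v2=-3 v3=3
Collision at t=10/3: particles 0 and 1 swap velocities; positions: p0=5 p1=5 p2=6 p3=21; velocities now: v0=-3 v1=0 v2=-3 v3=3
Collision at t=11/3: particles 1 and 2 swap velocities; positions: p0=4 p1=5 p2=5 p3=22; velocities now: v0=-3 v1=-3 v2=0 v3=3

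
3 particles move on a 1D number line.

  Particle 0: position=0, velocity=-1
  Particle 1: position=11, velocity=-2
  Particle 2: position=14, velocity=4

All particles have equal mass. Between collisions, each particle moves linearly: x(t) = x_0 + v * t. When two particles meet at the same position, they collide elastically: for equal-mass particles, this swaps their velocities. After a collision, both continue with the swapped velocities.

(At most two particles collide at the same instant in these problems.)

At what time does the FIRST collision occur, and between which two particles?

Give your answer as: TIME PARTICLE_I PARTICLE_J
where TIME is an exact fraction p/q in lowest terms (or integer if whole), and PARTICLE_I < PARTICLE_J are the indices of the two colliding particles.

Answer: 11 0 1

Derivation:
Pair (0,1): pos 0,11 vel -1,-2 -> gap=11, closing at 1/unit, collide at t=11
Pair (1,2): pos 11,14 vel -2,4 -> not approaching (rel speed -6 <= 0)
Earliest collision: t=11 between 0 and 1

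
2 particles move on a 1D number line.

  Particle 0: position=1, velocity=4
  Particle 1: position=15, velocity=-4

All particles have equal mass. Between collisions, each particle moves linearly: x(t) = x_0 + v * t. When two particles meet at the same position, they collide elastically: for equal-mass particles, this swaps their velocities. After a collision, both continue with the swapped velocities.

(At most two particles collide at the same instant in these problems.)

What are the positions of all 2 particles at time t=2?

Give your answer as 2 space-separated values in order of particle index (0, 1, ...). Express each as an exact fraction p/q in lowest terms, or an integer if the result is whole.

Collision at t=7/4: particles 0 and 1 swap velocities; positions: p0=8 p1=8; velocities now: v0=-4 v1=4
Advance to t=2 (no further collisions before then); velocities: v0=-4 v1=4; positions = 7 9

Answer: 7 9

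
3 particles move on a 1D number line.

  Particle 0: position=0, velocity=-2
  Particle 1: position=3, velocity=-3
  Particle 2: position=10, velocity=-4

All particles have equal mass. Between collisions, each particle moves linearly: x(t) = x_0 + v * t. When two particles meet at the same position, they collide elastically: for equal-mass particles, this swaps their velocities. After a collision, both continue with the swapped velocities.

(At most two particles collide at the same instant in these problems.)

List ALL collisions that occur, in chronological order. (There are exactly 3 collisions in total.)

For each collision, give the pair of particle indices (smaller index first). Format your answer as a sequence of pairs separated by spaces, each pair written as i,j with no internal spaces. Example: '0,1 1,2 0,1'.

Collision at t=3: particles 0 and 1 swap velocities; positions: p0=-6 p1=-6 p2=-2; velocities now: v0=-3 v1=-2 v2=-4
Collision at t=5: particles 1 and 2 swap velocities; positions: p0=-12 p1=-10 p2=-10; velocities now: v0=-3 v1=-4 v2=-2
Collision at t=7: particles 0 and 1 swap velocities; positions: p0=-18 p1=-18 p2=-14; velocities now: v0=-4 v1=-3 v2=-2

Answer: 0,1 1,2 0,1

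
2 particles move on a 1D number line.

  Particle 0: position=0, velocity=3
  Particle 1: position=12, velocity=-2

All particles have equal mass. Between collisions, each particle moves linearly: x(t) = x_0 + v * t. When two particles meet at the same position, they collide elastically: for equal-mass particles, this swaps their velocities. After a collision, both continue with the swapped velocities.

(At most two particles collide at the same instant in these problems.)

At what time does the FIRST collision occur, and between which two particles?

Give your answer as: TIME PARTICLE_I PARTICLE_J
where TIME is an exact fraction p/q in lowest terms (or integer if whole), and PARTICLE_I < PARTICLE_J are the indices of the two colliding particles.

Answer: 12/5 0 1

Derivation:
Pair (0,1): pos 0,12 vel 3,-2 -> gap=12, closing at 5/unit, collide at t=12/5
Earliest collision: t=12/5 between 0 and 1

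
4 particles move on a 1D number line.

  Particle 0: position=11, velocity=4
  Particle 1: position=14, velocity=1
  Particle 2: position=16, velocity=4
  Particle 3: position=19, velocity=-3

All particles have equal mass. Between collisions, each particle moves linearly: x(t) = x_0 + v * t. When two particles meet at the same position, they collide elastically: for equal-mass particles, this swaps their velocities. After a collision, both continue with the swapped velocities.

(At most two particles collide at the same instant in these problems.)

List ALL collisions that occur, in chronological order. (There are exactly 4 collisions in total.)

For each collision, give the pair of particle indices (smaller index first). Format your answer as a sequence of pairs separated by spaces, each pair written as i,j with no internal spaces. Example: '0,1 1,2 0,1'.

Answer: 2,3 0,1 1,2 0,1

Derivation:
Collision at t=3/7: particles 2 and 3 swap velocities; positions: p0=89/7 p1=101/7 p2=124/7 p3=124/7; velocities now: v0=4 v1=1 v2=-3 v3=4
Collision at t=1: particles 0 and 1 swap velocities; positions: p0=15 p1=15 p2=16 p3=20; velocities now: v0=1 v1=4 v2=-3 v3=4
Collision at t=8/7: particles 1 and 2 swap velocities; positions: p0=106/7 p1=109/7 p2=109/7 p3=144/7; velocities now: v0=1 v1=-3 v2=4 v3=4
Collision at t=5/4: particles 0 and 1 swap velocities; positions: p0=61/4 p1=61/4 p2=16 p3=21; velocities now: v0=-3 v1=1 v2=4 v3=4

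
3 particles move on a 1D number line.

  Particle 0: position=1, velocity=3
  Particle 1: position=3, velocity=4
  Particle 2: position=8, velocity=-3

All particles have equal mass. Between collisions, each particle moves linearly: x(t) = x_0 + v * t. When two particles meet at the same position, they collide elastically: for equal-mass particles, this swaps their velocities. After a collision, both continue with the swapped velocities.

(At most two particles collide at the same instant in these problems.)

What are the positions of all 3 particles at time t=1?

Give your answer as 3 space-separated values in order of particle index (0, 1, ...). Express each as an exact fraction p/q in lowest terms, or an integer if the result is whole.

Answer: 4 5 7

Derivation:
Collision at t=5/7: particles 1 and 2 swap velocities; positions: p0=22/7 p1=41/7 p2=41/7; velocities now: v0=3 v1=-3 v2=4
Advance to t=1 (no further collisions before then); velocities: v0=3 v1=-3 v2=4; positions = 4 5 7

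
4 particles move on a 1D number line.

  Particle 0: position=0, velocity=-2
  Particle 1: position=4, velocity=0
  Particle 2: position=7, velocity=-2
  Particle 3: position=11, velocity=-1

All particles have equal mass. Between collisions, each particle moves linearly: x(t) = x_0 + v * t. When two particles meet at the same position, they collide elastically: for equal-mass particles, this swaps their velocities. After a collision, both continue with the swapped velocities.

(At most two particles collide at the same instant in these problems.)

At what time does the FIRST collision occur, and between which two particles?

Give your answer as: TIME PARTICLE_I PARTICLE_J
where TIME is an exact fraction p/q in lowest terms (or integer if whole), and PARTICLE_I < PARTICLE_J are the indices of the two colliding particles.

Pair (0,1): pos 0,4 vel -2,0 -> not approaching (rel speed -2 <= 0)
Pair (1,2): pos 4,7 vel 0,-2 -> gap=3, closing at 2/unit, collide at t=3/2
Pair (2,3): pos 7,11 vel -2,-1 -> not approaching (rel speed -1 <= 0)
Earliest collision: t=3/2 between 1 and 2

Answer: 3/2 1 2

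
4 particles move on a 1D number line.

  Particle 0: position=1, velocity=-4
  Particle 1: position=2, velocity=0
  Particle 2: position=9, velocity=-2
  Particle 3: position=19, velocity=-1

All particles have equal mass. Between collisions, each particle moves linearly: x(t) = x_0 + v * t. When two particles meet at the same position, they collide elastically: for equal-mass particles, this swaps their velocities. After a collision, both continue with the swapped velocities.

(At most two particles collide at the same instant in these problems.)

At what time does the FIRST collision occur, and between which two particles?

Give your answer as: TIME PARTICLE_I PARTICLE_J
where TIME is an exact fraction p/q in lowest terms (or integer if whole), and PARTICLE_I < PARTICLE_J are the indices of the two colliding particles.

Pair (0,1): pos 1,2 vel -4,0 -> not approaching (rel speed -4 <= 0)
Pair (1,2): pos 2,9 vel 0,-2 -> gap=7, closing at 2/unit, collide at t=7/2
Pair (2,3): pos 9,19 vel -2,-1 -> not approaching (rel speed -1 <= 0)
Earliest collision: t=7/2 between 1 and 2

Answer: 7/2 1 2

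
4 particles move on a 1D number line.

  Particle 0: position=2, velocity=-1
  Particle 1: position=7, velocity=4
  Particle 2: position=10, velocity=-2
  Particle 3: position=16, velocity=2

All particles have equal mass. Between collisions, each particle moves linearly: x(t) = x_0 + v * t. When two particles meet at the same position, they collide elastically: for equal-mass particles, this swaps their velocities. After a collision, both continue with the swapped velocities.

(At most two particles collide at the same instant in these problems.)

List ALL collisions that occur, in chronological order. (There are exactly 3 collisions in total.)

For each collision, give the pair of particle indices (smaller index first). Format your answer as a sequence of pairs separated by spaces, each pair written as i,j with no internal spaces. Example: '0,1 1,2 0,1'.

Collision at t=1/2: particles 1 and 2 swap velocities; positions: p0=3/2 p1=9 p2=9 p3=17; velocities now: v0=-1 v1=-2 v2=4 v3=2
Collision at t=9/2: particles 2 and 3 swap velocities; positions: p0=-5/2 p1=1 p2=25 p3=25; velocities now: v0=-1 v1=-2 v2=2 v3=4
Collision at t=8: particles 0 and 1 swap velocities; positions: p0=-6 p1=-6 p2=32 p3=39; velocities now: v0=-2 v1=-1 v2=2 v3=4

Answer: 1,2 2,3 0,1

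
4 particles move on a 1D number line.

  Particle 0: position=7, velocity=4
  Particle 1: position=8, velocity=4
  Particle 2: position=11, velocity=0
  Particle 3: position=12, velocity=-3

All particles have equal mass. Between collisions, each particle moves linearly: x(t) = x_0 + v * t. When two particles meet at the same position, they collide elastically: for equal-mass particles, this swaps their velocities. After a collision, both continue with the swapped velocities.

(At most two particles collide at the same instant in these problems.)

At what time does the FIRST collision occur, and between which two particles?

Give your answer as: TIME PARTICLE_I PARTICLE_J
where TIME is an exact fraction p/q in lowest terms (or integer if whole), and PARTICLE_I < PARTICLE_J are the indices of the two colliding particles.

Answer: 1/3 2 3

Derivation:
Pair (0,1): pos 7,8 vel 4,4 -> not approaching (rel speed 0 <= 0)
Pair (1,2): pos 8,11 vel 4,0 -> gap=3, closing at 4/unit, collide at t=3/4
Pair (2,3): pos 11,12 vel 0,-3 -> gap=1, closing at 3/unit, collide at t=1/3
Earliest collision: t=1/3 between 2 and 3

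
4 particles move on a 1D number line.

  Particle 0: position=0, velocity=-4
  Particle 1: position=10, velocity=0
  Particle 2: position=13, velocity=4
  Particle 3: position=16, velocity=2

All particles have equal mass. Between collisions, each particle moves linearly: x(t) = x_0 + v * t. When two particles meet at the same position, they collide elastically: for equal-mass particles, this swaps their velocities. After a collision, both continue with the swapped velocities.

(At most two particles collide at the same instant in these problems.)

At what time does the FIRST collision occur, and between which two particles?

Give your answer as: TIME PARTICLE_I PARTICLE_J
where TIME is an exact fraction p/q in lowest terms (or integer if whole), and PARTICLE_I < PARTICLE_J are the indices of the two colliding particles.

Answer: 3/2 2 3

Derivation:
Pair (0,1): pos 0,10 vel -4,0 -> not approaching (rel speed -4 <= 0)
Pair (1,2): pos 10,13 vel 0,4 -> not approaching (rel speed -4 <= 0)
Pair (2,3): pos 13,16 vel 4,2 -> gap=3, closing at 2/unit, collide at t=3/2
Earliest collision: t=3/2 between 2 and 3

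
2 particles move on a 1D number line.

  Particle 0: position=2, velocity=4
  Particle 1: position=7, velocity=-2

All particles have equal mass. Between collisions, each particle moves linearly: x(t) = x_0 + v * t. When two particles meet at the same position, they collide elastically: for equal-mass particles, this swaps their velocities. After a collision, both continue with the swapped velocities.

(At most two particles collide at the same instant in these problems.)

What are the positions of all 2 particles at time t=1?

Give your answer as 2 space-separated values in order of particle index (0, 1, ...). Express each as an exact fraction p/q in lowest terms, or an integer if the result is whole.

Answer: 5 6

Derivation:
Collision at t=5/6: particles 0 and 1 swap velocities; positions: p0=16/3 p1=16/3; velocities now: v0=-2 v1=4
Advance to t=1 (no further collisions before then); velocities: v0=-2 v1=4; positions = 5 6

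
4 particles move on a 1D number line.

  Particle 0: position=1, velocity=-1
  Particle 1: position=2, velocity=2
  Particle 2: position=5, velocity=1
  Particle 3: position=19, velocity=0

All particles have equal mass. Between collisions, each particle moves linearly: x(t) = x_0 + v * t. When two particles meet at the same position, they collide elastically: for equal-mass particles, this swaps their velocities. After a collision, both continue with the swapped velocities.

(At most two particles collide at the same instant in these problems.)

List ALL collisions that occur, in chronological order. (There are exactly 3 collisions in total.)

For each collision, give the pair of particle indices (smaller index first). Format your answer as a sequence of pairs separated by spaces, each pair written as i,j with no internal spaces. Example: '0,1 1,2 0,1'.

Answer: 1,2 2,3 1,2

Derivation:
Collision at t=3: particles 1 and 2 swap velocities; positions: p0=-2 p1=8 p2=8 p3=19; velocities now: v0=-1 v1=1 v2=2 v3=0
Collision at t=17/2: particles 2 and 3 swap velocities; positions: p0=-15/2 p1=27/2 p2=19 p3=19; velocities now: v0=-1 v1=1 v2=0 v3=2
Collision at t=14: particles 1 and 2 swap velocities; positions: p0=-13 p1=19 p2=19 p3=30; velocities now: v0=-1 v1=0 v2=1 v3=2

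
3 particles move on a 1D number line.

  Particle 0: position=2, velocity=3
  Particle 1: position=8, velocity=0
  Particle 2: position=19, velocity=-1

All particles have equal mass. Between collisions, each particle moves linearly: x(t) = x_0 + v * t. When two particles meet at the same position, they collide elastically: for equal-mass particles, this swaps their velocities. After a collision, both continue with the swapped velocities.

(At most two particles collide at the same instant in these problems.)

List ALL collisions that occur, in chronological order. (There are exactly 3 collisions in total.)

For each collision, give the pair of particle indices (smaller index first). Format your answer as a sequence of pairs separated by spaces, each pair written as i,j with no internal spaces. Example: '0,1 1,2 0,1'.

Answer: 0,1 1,2 0,1

Derivation:
Collision at t=2: particles 0 and 1 swap velocities; positions: p0=8 p1=8 p2=17; velocities now: v0=0 v1=3 v2=-1
Collision at t=17/4: particles 1 and 2 swap velocities; positions: p0=8 p1=59/4 p2=59/4; velocities now: v0=0 v1=-1 v2=3
Collision at t=11: particles 0 and 1 swap velocities; positions: p0=8 p1=8 p2=35; velocities now: v0=-1 v1=0 v2=3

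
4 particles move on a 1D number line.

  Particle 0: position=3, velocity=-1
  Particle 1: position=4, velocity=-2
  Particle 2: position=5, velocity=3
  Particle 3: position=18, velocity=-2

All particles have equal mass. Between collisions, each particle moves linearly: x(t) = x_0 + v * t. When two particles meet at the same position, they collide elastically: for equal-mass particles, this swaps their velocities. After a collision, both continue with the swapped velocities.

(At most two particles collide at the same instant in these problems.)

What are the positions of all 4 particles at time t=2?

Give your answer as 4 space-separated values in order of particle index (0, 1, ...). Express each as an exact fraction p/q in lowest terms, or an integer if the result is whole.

Collision at t=1: particles 0 and 1 swap velocities; positions: p0=2 p1=2 p2=8 p3=16; velocities now: v0=-2 v1=-1 v2=3 v3=-2
Advance to t=2 (no further collisions before then); velocities: v0=-2 v1=-1 v2=3 v3=-2; positions = 0 1 11 14

Answer: 0 1 11 14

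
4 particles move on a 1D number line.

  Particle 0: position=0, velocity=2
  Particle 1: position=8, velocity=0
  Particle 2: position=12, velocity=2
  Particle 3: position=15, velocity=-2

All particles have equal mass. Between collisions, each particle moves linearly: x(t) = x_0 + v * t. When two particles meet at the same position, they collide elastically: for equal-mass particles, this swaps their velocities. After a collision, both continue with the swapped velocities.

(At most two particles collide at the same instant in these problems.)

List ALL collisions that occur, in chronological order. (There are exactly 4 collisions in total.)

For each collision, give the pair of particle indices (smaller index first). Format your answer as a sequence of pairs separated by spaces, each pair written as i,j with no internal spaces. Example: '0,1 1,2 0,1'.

Collision at t=3/4: particles 2 and 3 swap velocities; positions: p0=3/2 p1=8 p2=27/2 p3=27/2; velocities now: v0=2 v1=0 v2=-2 v3=2
Collision at t=7/2: particles 1 and 2 swap velocities; positions: p0=7 p1=8 p2=8 p3=19; velocities now: v0=2 v1=-2 v2=0 v3=2
Collision at t=15/4: particles 0 and 1 swap velocities; positions: p0=15/2 p1=15/2 p2=8 p3=39/2; velocities now: v0=-2 v1=2 v2=0 v3=2
Collision at t=4: particles 1 and 2 swap velocities; positions: p0=7 p1=8 p2=8 p3=20; velocities now: v0=-2 v1=0 v2=2 v3=2

Answer: 2,3 1,2 0,1 1,2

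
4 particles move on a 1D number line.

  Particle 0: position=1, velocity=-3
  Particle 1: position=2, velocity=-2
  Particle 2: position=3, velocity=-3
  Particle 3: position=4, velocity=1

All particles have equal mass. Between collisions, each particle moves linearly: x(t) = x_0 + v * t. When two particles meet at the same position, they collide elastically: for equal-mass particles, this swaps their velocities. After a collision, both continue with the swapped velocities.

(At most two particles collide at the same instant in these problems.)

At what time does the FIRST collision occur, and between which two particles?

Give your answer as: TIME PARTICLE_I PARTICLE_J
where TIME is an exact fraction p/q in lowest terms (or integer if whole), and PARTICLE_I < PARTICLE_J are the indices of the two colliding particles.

Answer: 1 1 2

Derivation:
Pair (0,1): pos 1,2 vel -3,-2 -> not approaching (rel speed -1 <= 0)
Pair (1,2): pos 2,3 vel -2,-3 -> gap=1, closing at 1/unit, collide at t=1
Pair (2,3): pos 3,4 vel -3,1 -> not approaching (rel speed -4 <= 0)
Earliest collision: t=1 between 1 and 2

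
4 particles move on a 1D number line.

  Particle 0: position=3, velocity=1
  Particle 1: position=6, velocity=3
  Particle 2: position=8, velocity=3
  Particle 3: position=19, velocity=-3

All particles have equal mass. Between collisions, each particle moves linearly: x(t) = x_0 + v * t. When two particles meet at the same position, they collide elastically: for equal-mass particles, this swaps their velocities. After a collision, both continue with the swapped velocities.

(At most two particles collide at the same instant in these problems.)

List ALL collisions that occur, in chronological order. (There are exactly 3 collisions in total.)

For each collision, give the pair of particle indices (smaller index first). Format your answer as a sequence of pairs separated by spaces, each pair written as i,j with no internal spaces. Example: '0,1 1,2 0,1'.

Answer: 2,3 1,2 0,1

Derivation:
Collision at t=11/6: particles 2 and 3 swap velocities; positions: p0=29/6 p1=23/2 p2=27/2 p3=27/2; velocities now: v0=1 v1=3 v2=-3 v3=3
Collision at t=13/6: particles 1 and 2 swap velocities; positions: p0=31/6 p1=25/2 p2=25/2 p3=29/2; velocities now: v0=1 v1=-3 v2=3 v3=3
Collision at t=4: particles 0 and 1 swap velocities; positions: p0=7 p1=7 p2=18 p3=20; velocities now: v0=-3 v1=1 v2=3 v3=3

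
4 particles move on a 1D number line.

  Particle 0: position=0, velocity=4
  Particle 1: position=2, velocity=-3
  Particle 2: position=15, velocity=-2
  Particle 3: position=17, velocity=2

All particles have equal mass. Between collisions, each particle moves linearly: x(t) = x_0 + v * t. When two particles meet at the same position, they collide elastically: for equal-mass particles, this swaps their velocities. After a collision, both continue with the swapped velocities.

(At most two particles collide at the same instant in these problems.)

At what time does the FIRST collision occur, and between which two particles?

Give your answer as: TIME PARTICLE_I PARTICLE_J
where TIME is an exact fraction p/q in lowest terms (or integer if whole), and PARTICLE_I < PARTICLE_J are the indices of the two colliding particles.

Pair (0,1): pos 0,2 vel 4,-3 -> gap=2, closing at 7/unit, collide at t=2/7
Pair (1,2): pos 2,15 vel -3,-2 -> not approaching (rel speed -1 <= 0)
Pair (2,3): pos 15,17 vel -2,2 -> not approaching (rel speed -4 <= 0)
Earliest collision: t=2/7 between 0 and 1

Answer: 2/7 0 1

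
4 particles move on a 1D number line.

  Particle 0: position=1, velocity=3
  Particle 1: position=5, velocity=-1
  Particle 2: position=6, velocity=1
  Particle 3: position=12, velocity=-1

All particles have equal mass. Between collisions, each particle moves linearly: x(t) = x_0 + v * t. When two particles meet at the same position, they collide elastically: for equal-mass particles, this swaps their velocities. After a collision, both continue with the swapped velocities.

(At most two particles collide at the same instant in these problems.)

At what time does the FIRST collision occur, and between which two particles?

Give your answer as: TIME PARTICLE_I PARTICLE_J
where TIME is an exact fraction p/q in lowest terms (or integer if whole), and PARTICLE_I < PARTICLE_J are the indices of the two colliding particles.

Pair (0,1): pos 1,5 vel 3,-1 -> gap=4, closing at 4/unit, collide at t=1
Pair (1,2): pos 5,6 vel -1,1 -> not approaching (rel speed -2 <= 0)
Pair (2,3): pos 6,12 vel 1,-1 -> gap=6, closing at 2/unit, collide at t=3
Earliest collision: t=1 between 0 and 1

Answer: 1 0 1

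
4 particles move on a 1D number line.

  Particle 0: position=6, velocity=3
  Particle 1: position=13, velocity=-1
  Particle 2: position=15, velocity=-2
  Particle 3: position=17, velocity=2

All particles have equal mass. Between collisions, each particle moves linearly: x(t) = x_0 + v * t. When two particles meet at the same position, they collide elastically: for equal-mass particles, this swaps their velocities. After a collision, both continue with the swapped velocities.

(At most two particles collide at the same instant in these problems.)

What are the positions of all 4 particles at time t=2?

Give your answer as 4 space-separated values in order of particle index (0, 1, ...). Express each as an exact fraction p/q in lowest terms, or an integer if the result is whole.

Collision at t=7/4: particles 0 and 1 swap velocities; positions: p0=45/4 p1=45/4 p2=23/2 p3=41/2; velocities now: v0=-1 v1=3 v2=-2 v3=2
Collision at t=9/5: particles 1 and 2 swap velocities; positions: p0=56/5 p1=57/5 p2=57/5 p3=103/5; velocities now: v0=-1 v1=-2 v2=3 v3=2
Collision at t=2: particles 0 and 1 swap velocities; positions: p0=11 p1=11 p2=12 p3=21; velocities now: v0=-2 v1=-1 v2=3 v3=2
Advance to t=2 (no further collisions before then); velocities: v0=-2 v1=-1 v2=3 v3=2; positions = 11 11 12 21

Answer: 11 11 12 21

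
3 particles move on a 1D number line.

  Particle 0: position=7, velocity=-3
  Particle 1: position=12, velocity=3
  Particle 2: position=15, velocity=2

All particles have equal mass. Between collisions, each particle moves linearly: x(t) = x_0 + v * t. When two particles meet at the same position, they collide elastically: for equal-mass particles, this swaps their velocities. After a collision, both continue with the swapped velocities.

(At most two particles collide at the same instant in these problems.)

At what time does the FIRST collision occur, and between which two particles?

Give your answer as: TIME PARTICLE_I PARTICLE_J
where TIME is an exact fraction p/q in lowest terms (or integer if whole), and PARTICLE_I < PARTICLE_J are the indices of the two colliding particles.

Answer: 3 1 2

Derivation:
Pair (0,1): pos 7,12 vel -3,3 -> not approaching (rel speed -6 <= 0)
Pair (1,2): pos 12,15 vel 3,2 -> gap=3, closing at 1/unit, collide at t=3
Earliest collision: t=3 between 1 and 2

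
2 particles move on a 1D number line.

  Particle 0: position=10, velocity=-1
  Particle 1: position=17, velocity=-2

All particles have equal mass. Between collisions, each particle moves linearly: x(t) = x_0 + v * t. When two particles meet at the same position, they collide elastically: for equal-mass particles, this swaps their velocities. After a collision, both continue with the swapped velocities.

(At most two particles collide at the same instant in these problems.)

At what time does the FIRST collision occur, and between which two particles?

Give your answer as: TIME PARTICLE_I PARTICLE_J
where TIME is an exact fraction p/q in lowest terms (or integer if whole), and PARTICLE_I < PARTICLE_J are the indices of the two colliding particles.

Pair (0,1): pos 10,17 vel -1,-2 -> gap=7, closing at 1/unit, collide at t=7
Earliest collision: t=7 between 0 and 1

Answer: 7 0 1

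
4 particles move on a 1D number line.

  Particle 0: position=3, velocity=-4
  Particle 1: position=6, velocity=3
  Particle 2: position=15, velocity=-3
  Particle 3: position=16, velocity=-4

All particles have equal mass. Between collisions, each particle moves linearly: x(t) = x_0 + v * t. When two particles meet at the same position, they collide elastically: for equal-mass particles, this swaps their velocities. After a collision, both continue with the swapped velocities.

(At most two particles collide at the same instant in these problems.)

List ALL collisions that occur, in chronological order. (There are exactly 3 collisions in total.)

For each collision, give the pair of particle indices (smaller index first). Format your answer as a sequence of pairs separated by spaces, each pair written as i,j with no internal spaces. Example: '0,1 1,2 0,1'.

Answer: 2,3 1,2 2,3

Derivation:
Collision at t=1: particles 2 and 3 swap velocities; positions: p0=-1 p1=9 p2=12 p3=12; velocities now: v0=-4 v1=3 v2=-4 v3=-3
Collision at t=10/7: particles 1 and 2 swap velocities; positions: p0=-19/7 p1=72/7 p2=72/7 p3=75/7; velocities now: v0=-4 v1=-4 v2=3 v3=-3
Collision at t=3/2: particles 2 and 3 swap velocities; positions: p0=-3 p1=10 p2=21/2 p3=21/2; velocities now: v0=-4 v1=-4 v2=-3 v3=3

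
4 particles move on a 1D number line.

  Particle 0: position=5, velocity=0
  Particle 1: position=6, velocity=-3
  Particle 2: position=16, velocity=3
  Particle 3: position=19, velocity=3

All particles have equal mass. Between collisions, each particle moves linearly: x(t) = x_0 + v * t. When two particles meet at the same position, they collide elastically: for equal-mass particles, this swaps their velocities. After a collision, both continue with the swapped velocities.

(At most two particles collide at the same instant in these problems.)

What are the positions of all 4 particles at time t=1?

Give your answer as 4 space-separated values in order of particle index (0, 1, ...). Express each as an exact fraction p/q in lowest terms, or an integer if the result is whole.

Answer: 3 5 19 22

Derivation:
Collision at t=1/3: particles 0 and 1 swap velocities; positions: p0=5 p1=5 p2=17 p3=20; velocities now: v0=-3 v1=0 v2=3 v3=3
Advance to t=1 (no further collisions before then); velocities: v0=-3 v1=0 v2=3 v3=3; positions = 3 5 19 22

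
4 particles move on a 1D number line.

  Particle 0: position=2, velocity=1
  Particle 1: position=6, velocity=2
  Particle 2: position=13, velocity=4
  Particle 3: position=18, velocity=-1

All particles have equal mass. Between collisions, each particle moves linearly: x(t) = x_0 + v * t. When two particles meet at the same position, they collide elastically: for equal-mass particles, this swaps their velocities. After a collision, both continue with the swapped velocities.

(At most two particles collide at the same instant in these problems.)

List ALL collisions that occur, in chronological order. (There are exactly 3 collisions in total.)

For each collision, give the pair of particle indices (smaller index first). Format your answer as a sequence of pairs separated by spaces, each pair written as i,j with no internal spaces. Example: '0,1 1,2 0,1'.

Collision at t=1: particles 2 and 3 swap velocities; positions: p0=3 p1=8 p2=17 p3=17; velocities now: v0=1 v1=2 v2=-1 v3=4
Collision at t=4: particles 1 and 2 swap velocities; positions: p0=6 p1=14 p2=14 p3=29; velocities now: v0=1 v1=-1 v2=2 v3=4
Collision at t=8: particles 0 and 1 swap velocities; positions: p0=10 p1=10 p2=22 p3=45; velocities now: v0=-1 v1=1 v2=2 v3=4

Answer: 2,3 1,2 0,1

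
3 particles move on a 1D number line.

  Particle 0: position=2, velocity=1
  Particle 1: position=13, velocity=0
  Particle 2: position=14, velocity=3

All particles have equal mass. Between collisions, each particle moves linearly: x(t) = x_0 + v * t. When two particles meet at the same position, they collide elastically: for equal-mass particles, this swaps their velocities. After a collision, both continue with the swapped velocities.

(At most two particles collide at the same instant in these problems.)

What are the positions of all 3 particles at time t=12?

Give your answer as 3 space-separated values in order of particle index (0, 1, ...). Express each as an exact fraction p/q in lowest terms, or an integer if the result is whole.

Collision at t=11: particles 0 and 1 swap velocities; positions: p0=13 p1=13 p2=47; velocities now: v0=0 v1=1 v2=3
Advance to t=12 (no further collisions before then); velocities: v0=0 v1=1 v2=3; positions = 13 14 50

Answer: 13 14 50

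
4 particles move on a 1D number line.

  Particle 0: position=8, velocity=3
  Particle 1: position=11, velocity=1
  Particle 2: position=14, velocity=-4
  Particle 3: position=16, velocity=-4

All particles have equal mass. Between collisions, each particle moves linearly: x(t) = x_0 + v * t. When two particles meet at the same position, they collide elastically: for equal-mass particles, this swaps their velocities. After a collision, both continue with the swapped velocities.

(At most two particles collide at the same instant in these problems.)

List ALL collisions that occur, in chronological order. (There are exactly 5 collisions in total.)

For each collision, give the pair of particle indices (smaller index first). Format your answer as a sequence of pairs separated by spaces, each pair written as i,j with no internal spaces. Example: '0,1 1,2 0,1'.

Collision at t=3/5: particles 1 and 2 swap velocities; positions: p0=49/5 p1=58/5 p2=58/5 p3=68/5; velocities now: v0=3 v1=-4 v2=1 v3=-4
Collision at t=6/7: particles 0 and 1 swap velocities; positions: p0=74/7 p1=74/7 p2=83/7 p3=88/7; velocities now: v0=-4 v1=3 v2=1 v3=-4
Collision at t=1: particles 2 and 3 swap velocities; positions: p0=10 p1=11 p2=12 p3=12; velocities now: v0=-4 v1=3 v2=-4 v3=1
Collision at t=8/7: particles 1 and 2 swap velocities; positions: p0=66/7 p1=80/7 p2=80/7 p3=85/7; velocities now: v0=-4 v1=-4 v2=3 v3=1
Collision at t=3/2: particles 2 and 3 swap velocities; positions: p0=8 p1=10 p2=25/2 p3=25/2; velocities now: v0=-4 v1=-4 v2=1 v3=3

Answer: 1,2 0,1 2,3 1,2 2,3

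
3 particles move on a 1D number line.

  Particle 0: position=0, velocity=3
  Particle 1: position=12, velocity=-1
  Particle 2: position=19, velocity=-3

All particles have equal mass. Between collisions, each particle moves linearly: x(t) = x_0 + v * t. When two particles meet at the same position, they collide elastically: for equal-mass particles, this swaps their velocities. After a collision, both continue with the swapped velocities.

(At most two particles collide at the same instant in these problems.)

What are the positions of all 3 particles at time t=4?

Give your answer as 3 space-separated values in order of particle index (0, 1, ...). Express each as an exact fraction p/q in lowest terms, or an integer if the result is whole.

Collision at t=3: particles 0 and 1 swap velocities; positions: p0=9 p1=9 p2=10; velocities now: v0=-1 v1=3 v2=-3
Collision at t=19/6: particles 1 and 2 swap velocities; positions: p0=53/6 p1=19/2 p2=19/2; velocities now: v0=-1 v1=-3 v2=3
Collision at t=7/2: particles 0 and 1 swap velocities; positions: p0=17/2 p1=17/2 p2=21/2; velocities now: v0=-3 v1=-1 v2=3
Advance to t=4 (no further collisions before then); velocities: v0=-3 v1=-1 v2=3; positions = 7 8 12

Answer: 7 8 12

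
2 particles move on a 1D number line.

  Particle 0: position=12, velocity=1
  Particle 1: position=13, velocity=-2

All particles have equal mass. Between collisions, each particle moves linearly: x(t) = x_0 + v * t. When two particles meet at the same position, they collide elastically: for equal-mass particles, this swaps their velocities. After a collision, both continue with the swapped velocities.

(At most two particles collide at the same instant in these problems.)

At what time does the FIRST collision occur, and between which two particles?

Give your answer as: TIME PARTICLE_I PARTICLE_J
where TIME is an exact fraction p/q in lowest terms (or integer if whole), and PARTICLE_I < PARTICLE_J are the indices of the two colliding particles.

Pair (0,1): pos 12,13 vel 1,-2 -> gap=1, closing at 3/unit, collide at t=1/3
Earliest collision: t=1/3 between 0 and 1

Answer: 1/3 0 1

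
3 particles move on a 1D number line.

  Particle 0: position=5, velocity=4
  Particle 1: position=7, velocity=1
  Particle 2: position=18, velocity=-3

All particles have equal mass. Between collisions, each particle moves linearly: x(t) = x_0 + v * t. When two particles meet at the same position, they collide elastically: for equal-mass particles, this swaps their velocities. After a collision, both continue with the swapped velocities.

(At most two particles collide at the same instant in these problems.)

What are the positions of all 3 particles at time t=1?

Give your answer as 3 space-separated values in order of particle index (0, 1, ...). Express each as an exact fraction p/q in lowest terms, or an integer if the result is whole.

Answer: 8 9 15

Derivation:
Collision at t=2/3: particles 0 and 1 swap velocities; positions: p0=23/3 p1=23/3 p2=16; velocities now: v0=1 v1=4 v2=-3
Advance to t=1 (no further collisions before then); velocities: v0=1 v1=4 v2=-3; positions = 8 9 15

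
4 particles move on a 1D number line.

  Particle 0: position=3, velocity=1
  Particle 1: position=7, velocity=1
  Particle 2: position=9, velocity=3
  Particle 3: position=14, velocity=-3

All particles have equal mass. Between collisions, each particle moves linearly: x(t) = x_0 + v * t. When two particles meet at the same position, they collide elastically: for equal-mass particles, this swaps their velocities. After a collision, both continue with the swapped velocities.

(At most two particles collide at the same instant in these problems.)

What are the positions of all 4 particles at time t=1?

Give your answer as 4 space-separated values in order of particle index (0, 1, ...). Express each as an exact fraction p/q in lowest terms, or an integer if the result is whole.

Collision at t=5/6: particles 2 and 3 swap velocities; positions: p0=23/6 p1=47/6 p2=23/2 p3=23/2; velocities now: v0=1 v1=1 v2=-3 v3=3
Advance to t=1 (no further collisions before then); velocities: v0=1 v1=1 v2=-3 v3=3; positions = 4 8 11 12

Answer: 4 8 11 12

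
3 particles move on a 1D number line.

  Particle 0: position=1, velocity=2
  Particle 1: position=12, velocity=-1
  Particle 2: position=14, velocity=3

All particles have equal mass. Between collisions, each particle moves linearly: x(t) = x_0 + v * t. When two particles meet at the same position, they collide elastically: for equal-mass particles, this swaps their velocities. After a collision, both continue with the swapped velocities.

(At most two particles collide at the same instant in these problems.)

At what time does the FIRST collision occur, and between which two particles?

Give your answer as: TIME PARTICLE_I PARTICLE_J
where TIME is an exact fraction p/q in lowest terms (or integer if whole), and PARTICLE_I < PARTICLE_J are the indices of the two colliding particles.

Pair (0,1): pos 1,12 vel 2,-1 -> gap=11, closing at 3/unit, collide at t=11/3
Pair (1,2): pos 12,14 vel -1,3 -> not approaching (rel speed -4 <= 0)
Earliest collision: t=11/3 between 0 and 1

Answer: 11/3 0 1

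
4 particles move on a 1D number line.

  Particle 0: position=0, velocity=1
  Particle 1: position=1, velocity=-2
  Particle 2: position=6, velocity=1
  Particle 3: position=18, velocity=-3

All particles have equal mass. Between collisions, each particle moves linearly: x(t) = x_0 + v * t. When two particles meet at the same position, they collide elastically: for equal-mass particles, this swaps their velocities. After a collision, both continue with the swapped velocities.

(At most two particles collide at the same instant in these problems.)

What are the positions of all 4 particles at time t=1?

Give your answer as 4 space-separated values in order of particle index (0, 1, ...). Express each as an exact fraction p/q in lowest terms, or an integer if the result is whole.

Answer: -1 1 7 15

Derivation:
Collision at t=1/3: particles 0 and 1 swap velocities; positions: p0=1/3 p1=1/3 p2=19/3 p3=17; velocities now: v0=-2 v1=1 v2=1 v3=-3
Advance to t=1 (no further collisions before then); velocities: v0=-2 v1=1 v2=1 v3=-3; positions = -1 1 7 15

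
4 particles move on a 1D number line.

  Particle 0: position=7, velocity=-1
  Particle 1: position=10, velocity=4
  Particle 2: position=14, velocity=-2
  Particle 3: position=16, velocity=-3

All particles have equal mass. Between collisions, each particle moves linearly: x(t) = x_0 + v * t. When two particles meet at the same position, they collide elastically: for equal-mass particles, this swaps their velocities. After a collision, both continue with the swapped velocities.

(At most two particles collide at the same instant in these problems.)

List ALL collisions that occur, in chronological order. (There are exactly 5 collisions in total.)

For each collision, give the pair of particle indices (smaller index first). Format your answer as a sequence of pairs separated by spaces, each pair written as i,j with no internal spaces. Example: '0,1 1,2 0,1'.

Answer: 1,2 2,3 1,2 0,1 1,2

Derivation:
Collision at t=2/3: particles 1 and 2 swap velocities; positions: p0=19/3 p1=38/3 p2=38/3 p3=14; velocities now: v0=-1 v1=-2 v2=4 v3=-3
Collision at t=6/7: particles 2 and 3 swap velocities; positions: p0=43/7 p1=86/7 p2=94/7 p3=94/7; velocities now: v0=-1 v1=-2 v2=-3 v3=4
Collision at t=2: particles 1 and 2 swap velocities; positions: p0=5 p1=10 p2=10 p3=18; velocities now: v0=-1 v1=-3 v2=-2 v3=4
Collision at t=9/2: particles 0 and 1 swap velocities; positions: p0=5/2 p1=5/2 p2=5 p3=28; velocities now: v0=-3 v1=-1 v2=-2 v3=4
Collision at t=7: particles 1 and 2 swap velocities; positions: p0=-5 p1=0 p2=0 p3=38; velocities now: v0=-3 v1=-2 v2=-1 v3=4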